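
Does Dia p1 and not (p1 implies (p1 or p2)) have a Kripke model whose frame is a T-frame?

1. Dia p1 and not (p1 implies (p1 or p2)), w0
2. Dia p1, w0
3. not (p1 implies (p1 or p2)), w0
4. p1, w0
5. not (p1 or p2), w0
6. not p1, w0
7. not p2, w0
Accessibility: w0Rw0
Branch closes: p1 and not p1 both at w0.
Every branch closes; the branch above is one of them.

Unsatisfiable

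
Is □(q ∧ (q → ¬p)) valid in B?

Invalid (countermodel exists)

Tableau for the negation ¬□(q ∧ (q → ¬p)):
1. ¬□(q ∧ (q → ¬p)), u
2. ¬(q ∧ (q → ¬p)), v
3. ¬(q → ¬p), v
4. q, v
5. p, v
Accessibility: uRu, uRv, vRu, vRv
The negation has an open branch (countermodel exists).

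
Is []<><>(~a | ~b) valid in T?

Invalid (countermodel exists)

Tableau for the negation ~[]<><>(~a | ~b):
1. ~[]<><>(~a | ~b), u
2. ~<><>(~a | ~b), v   [~[]-rule on 1: fresh world v, uRv]
3. ~<>(~a | ~b), v   [~<>-rule on 2 via vRv]
4. ~(~a | ~b), v   [~<>-rule on 3 via vRv]
5. a, v   [~|-rule on 4]
6. b, v   [~|-rule on 4]
Accessibility: uRu, uRv, vRv
The negation has an open branch (countermodel exists).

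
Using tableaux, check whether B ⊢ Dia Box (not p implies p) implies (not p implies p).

Valid in B

Tableau for the negation not (Dia Box (not p implies p) implies (not p implies p)):
1. not (Dia Box (not p implies p) implies (not p implies p)), 0
2. Dia Box (not p implies p), 0
3. not (not p implies p), 0
4. not p, 0
5. Box (not p implies p), 1
6. not p implies p, 0
7. not p implies p, 1
8. p, 0
Accessibility: 0R0, 0R1, 1R0, 1R1
Branch closes: p and not p both at 0.
Every branch of the negation's tableau closes; the branch above is one of them.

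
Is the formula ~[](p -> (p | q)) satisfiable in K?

No, unsatisfiable

1. ~[](p -> (p | q)), u
2. ~(p -> (p | q)), v
3. p, v
4. ~(p | q), v
5. ~p, v
6. ~q, v
Accessibility: uRv
Branch closes: p and ~p both at v.
Every branch closes; the branch above is one of them.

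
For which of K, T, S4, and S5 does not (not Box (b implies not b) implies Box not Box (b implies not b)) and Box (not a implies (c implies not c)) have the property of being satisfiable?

K, T, S4

S5-tableau for the formula:
1. not (not Box (b implies not b) implies Box not Box (b implies not b)) and Box (not a implies (c implies not c)), 0
2. not (not Box (b implies not b) implies Box not Box (b implies not b)), 0
3. Box (not a implies (c implies not c)), 0
4. not Box (b implies not b), 0
5. not Box not Box (b implies not b), 0
6. not a implies (c implies not c), 0
7. c implies not c, 0
8. not c, 0
9. not (b implies not b), 1
10. b, 1
11. not a implies (c implies not c), 1
12. c implies not c, 1
13. not c, 1
14. Box (b implies not b), 2
15. not a implies (c implies not c), 2
16. b implies not b, 0
17. b implies not b, 1
18. b implies not b, 2
19. c implies not c, 2
20. not b, 0
21. not b, 1
Accessibility: 0R0, 0R1, 0R2, 1R0, 1R1, 1R2, 2R0, 2R1, 2R2
Branch closes: b and not b both at 1.
Every branch closes (one shown): unsatisfiable in S5.
S4-tableau for the formula:
1. not (not Box (b implies not b) implies Box not Box (b implies not b)) and Box (not a implies (c implies not c)), 0
2. not (not Box (b implies not b) implies Box not Box (b implies not b)), 0
3. Box (not a implies (c implies not c)), 0
4. not Box (b implies not b), 0
5. not Box not Box (b implies not b), 0
6. not a implies (c implies not c), 0
7. c implies not c, 0
8. not c, 0
9. not (b implies not b), 1
10. b, 1
11. not a implies (c implies not c), 1
12. c implies not c, 1
13. not c, 1
14. Box (b implies not b), 2
15. not a implies (c implies not c), 2
16. b implies not b, 2
17. c implies not c, 2
18. not b, 2
19. not c, 2
Accessibility: 0R0, 0R1, 0R2, 1R1, 2R2
Complete open branch: satisfiable in S4, hence also in K, T (this S4-model is also a K-model and a T-model).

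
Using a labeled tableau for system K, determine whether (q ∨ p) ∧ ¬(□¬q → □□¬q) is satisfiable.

Yes, satisfiable

1. (q ∨ p) ∧ ¬(□¬q → □□¬q), w0
2. q ∨ p, w0
3. ¬(□¬q → □□¬q), w0
4. □¬q, w0
5. ¬□□¬q, w0
6. p, w0
7. ¬□¬q, w1
8. ¬q, w1
9. q, w2
Accessibility: w0Rw1, w1Rw2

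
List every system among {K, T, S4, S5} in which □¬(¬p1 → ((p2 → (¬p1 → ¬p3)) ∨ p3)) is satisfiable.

K

T-tableau for the formula:
1. □¬(¬p1 → ((p2 → (¬p1 → ¬p3)) ∨ p3)), 0
2. ¬(¬p1 → ((p2 → (¬p1 → ¬p3)) ∨ p3)), 0   [□-rule on 1 via 0R0]
3. ¬p1, 0   [¬→-rule on 2]
4. ¬((p2 → (¬p1 → ¬p3)) ∨ p3), 0   [¬→-rule on 2]
5. ¬(p2 → (¬p1 → ¬p3)), 0   [¬∨-rule on 4]
6. ¬p3, 0   [¬∨-rule on 4]
7. p2, 0   [¬→-rule on 5]
8. ¬(¬p1 → ¬p3), 0   [¬→-rule on 5]
9. p3, 0   [¬→-rule on 8]
Accessibility: 0R0
Branch closes: p3 and ¬p3 both at 0.
Every branch closes (one shown): unsatisfiable in T, hence also in S4, S5 (every S4/S5-frame is a T-frame).
K-tableau for the formula:
1. □¬(¬p1 → ((p2 → (¬p1 → ¬p3)) ∨ p3)), 0
Complete open branch: satisfiable in K.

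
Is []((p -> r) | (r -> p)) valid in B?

Yes, valid

Tableau for the negation ~[]((p -> r) | (r -> p)):
1. ~[]((p -> r) | (r -> p)), 0
2. ~((p -> r) | (r -> p)), 1   [~[]-rule on 1: fresh world 1, 0R1]
3. ~(p -> r), 1   [~|-rule on 2]
4. ~(r -> p), 1   [~|-rule on 2]
5. p, 1   [~->-rule on 3]
6. ~r, 1   [~->-rule on 3]
7. r, 1   [~->-rule on 4]
8. ~p, 1   [~->-rule on 4]
Accessibility: 0R0, 0R1, 1R0, 1R1
Branch closes: r and ~r both at 1.
All branches of the negation close; one closing branch shown above.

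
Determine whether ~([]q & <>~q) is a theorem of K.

Valid

Tableau for the negation []q & <>~q:
1. []q & <>~q, u
2. []q, u   [&-rule on 1]
3. <>~q, u   [&-rule on 1]
4. ~q, v   [<>-rule on 3: fresh world v, uRv]
5. q, v   [[]-rule on 2 via uRv]
Accessibility: uRv
Branch closes: q and ~q both at v.
Every branch of the negation's tableau closes; the branch above is one of them.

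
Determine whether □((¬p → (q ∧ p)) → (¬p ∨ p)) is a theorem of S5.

Yes, valid

Tableau for the negation ¬□((¬p → (q ∧ p)) → (¬p ∨ p)):
1. ¬□((¬p → (q ∧ p)) → (¬p ∨ p)), u
2. ¬((¬p → (q ∧ p)) → (¬p ∨ p)), v
3. ¬p → (q ∧ p), v
4. ¬(¬p ∨ p), v
5. p, v
6. ¬p, v
Accessibility: uRu, uRv, vRu, vRv
Branch closes: p and ¬p both at v.
Every branch of the negation's tableau closes; the branch above is one of them.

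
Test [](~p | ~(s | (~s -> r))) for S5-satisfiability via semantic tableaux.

1. [](~p | ~(s | (~s -> r))), u
2. ~p | ~(s | (~s -> r)), u   [[]-rule on 1 via uRu]
3. ~(s | (~s -> r)), u   [|-rule on 2 (branches; this branch)]
4. ~s, u   [~|-rule on 3]
5. ~(~s -> r), u   [~|-rule on 3]
6. ~r, u   [~->-rule on 5]
Accessibility: uRu

Satisfiable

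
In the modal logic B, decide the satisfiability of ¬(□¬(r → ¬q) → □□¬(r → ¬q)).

Yes, satisfiable

1. ¬(□¬(r → ¬q) → □□¬(r → ¬q)), 0
2. □¬(r → ¬q), 0
3. ¬□□¬(r → ¬q), 0
4. ¬(r → ¬q), 0
5. r, 0
6. q, 0
7. ¬□¬(r → ¬q), 1
8. ¬(r → ¬q), 1
9. r, 1
10. q, 1
11. r → ¬q, 2
12. ¬q, 2
Accessibility: 0R0, 0R1, 1R0, 1R1, 1R2, 2R1, 2R2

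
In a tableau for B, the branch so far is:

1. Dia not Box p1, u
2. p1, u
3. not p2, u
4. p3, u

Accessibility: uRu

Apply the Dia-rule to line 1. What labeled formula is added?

a fresh world v with uRv, and not Box p1 at v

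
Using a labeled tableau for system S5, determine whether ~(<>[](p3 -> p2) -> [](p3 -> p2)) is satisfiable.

1. ~(<>[](p3 -> p2) -> [](p3 -> p2)), 0
2. <>[](p3 -> p2), 0   [~->-rule on 1]
3. ~[](p3 -> p2), 0   [~->-rule on 1]
4. [](p3 -> p2), 1   [<>-rule on 2: fresh world 1, 0R1]
5. p3 -> p2, 0   [[]-rule on 4 via 1R0]
6. p3 -> p2, 1   [[]-rule on 4 via 1R1]
7. p2, 0   [->-rule on 5 (branches; this branch)]
8. p2, 1   [->-rule on 6 (branches; this branch)]
9. ~(p3 -> p2), 2   [~[]-rule on 3: fresh world 2, 0R2]
10. p3, 2   [~->-rule on 9]
11. ~p2, 2   [~->-rule on 9]
12. p3 -> p2, 2   [[]-rule on 4 via 1R2]
13. p2, 2   [->-rule on 12 (branches; this branch)]
Accessibility: 0R0, 0R1, 0R2, 1R0, 1R1, 1R2, 2R0, 2R1, 2R2
Branch closes: p2 and ~p2 both at 2.
All branches of the tableau close; one closing branch shown above.

Unsatisfiable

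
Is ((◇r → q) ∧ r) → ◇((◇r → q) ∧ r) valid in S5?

Valid

Tableau for the negation ¬(((◇r → q) ∧ r) → ◇((◇r → q) ∧ r)):
1. ¬(((◇r → q) ∧ r) → ◇((◇r → q) ∧ r)), w0
2. (◇r → q) ∧ r, w0
3. ¬◇((◇r → q) ∧ r), w0
4. ◇r → q, w0
5. r, w0
6. ¬((◇r → q) ∧ r), w0
7. q, w0
8. ¬(◇r → q), w0
9. ◇r, w0
10. ¬q, w0
Accessibility: w0Rw0
Branch closes: q and ¬q both at w0.
All branches of the negation close; one closing branch shown above.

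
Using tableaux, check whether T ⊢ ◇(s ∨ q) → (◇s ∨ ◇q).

Yes, valid

Tableau for the negation ¬(◇(s ∨ q) → (◇s ∨ ◇q)):
1. ¬(◇(s ∨ q) → (◇s ∨ ◇q)), 0
2. ◇(s ∨ q), 0
3. ¬(◇s ∨ ◇q), 0
4. ¬◇s, 0
5. ¬◇q, 0
6. ¬s, 0
7. ¬q, 0
8. s ∨ q, 1
9. ¬s, 1
10. ¬q, 1
11. q, 1
Accessibility: 0R0, 0R1, 1R1
Branch closes: q and ¬q both at 1.
All branches of the negation close; one closing branch shown above.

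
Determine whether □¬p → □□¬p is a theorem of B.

Tableau for the negation ¬(□¬p → □□¬p):
1. ¬(□¬p → □□¬p), w0
2. □¬p, w0   [¬→-rule on 1]
3. ¬□□¬p, w0   [¬→-rule on 1]
4. ¬p, w0   [□-rule on 2 via w0Rw0]
5. ¬□¬p, w1   [¬□-rule on 3: fresh world w1, w0Rw1]
6. ¬p, w1   [□-rule on 2 via w0Rw1]
7. p, w2   [¬□-rule on 5: fresh world w2, w1Rw2]
Accessibility: w0Rw0, w0Rw1, w1Rw0, w1Rw1, w1Rw2, w2Rw1, w2Rw2
The negation has an open branch (countermodel exists).

No, not valid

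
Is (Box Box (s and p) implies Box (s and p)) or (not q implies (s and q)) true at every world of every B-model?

Valid in B

Tableau for the negation not ((Box Box (s and p) implies Box (s and p)) or (not q implies (s and q))):
1. not ((Box Box (s and p) implies Box (s and p)) or (not q implies (s and q))), w0
2. not (Box Box (s and p) implies Box (s and p)), w0   [neg-or-rule on 1]
3. not (not q implies (s and q)), w0   [neg-or-rule on 1]
4. Box Box (s and p), w0   [neg-implies-rule on 2]
5. not Box (s and p), w0   [neg-implies-rule on 2]
6. not q, w0   [neg-implies-rule on 3]
7. not (s and q), w0   [neg-implies-rule on 3]
8. Box (s and p), w0   [Box-rule on 4 via w0Rw0]
9. s and p, w0   [Box-rule on 8 via w0Rw0]
10. s, w0   [and-rule on 9]
11. p, w0   [and-rule on 9]
12. not (s and p), w1   [neg-Box-rule on 5: fresh world w1, w0Rw1]
13. Box (s and p), w1   [Box-rule on 4 via w0Rw1]
14. s and p, w1   [Box-rule on 8 via w0Rw1]
15. s, w1   [and-rule on 14]
16. p, w1   [and-rule on 14]
17. not p, w1   [neg-and-rule on 12 (branches; this branch)]
Accessibility: w0Rw0, w0Rw1, w1Rw0, w1Rw1
Branch closes: p and not p both at w1.
All branches of the negation close; one closing branch shown above.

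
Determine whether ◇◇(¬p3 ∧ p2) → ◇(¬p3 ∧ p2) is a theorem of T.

Not valid

Tableau for the negation ¬(◇◇(¬p3 ∧ p2) → ◇(¬p3 ∧ p2)):
1. ¬(◇◇(¬p3 ∧ p2) → ◇(¬p3 ∧ p2)), 0
2. ◇◇(¬p3 ∧ p2), 0
3. ¬◇(¬p3 ∧ p2), 0
4. ¬(¬p3 ∧ p2), 0
5. ¬p2, 0
6. ◇(¬p3 ∧ p2), 1
7. ¬(¬p3 ∧ p2), 1
8. ¬p2, 1
9. ¬p3 ∧ p2, 2
10. ¬p3, 2
11. p2, 2
Accessibility: 0R0, 0R1, 1R1, 1R2, 2R2
The negation has an open branch (countermodel exists).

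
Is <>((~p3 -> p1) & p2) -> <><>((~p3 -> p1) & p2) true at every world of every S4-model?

Yes, valid

Tableau for the negation ~(<>((~p3 -> p1) & p2) -> <><>((~p3 -> p1) & p2)):
1. ~(<>((~p3 -> p1) & p2) -> <><>((~p3 -> p1) & p2)), w0
2. <>((~p3 -> p1) & p2), w0
3. ~<><>((~p3 -> p1) & p2), w0
4. ~<>((~p3 -> p1) & p2), w0
5. ~((~p3 -> p1) & p2), w0
6. ~(~p3 -> p1), w0
7. ~p3, w0
8. ~p1, w0
9. (~p3 -> p1) & p2, w1
10. ~p3 -> p1, w1
11. p2, w1
12. ~<>((~p3 -> p1) & p2), w1
13. ~((~p3 -> p1) & p2), w1
14. p1, w1
15. ~(~p3 -> p1), w1
16. ~p3, w1
17. ~p1, w1
Accessibility: w0Rw0, w0Rw1, w1Rw1
Branch closes: p1 and ~p1 both at w1.
All branches of the negation close; one closing branch shown above.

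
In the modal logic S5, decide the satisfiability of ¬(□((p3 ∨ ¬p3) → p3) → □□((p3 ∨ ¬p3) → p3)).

No, unsatisfiable

1. ¬(□((p3 ∨ ¬p3) → p3) → □□((p3 ∨ ¬p3) → p3)), 0
2. □((p3 ∨ ¬p3) → p3), 0
3. ¬□□((p3 ∨ ¬p3) → p3), 0
4. (p3 ∨ ¬p3) → p3, 0
5. p3, 0
6. ¬□((p3 ∨ ¬p3) → p3), 1
7. (p3 ∨ ¬p3) → p3, 1
8. p3, 1
9. ¬((p3 ∨ ¬p3) → p3), 2
10. p3 ∨ ¬p3, 2
11. ¬p3, 2
12. (p3 ∨ ¬p3) → p3, 2
13. ¬(p3 ∨ ¬p3), 2
14. p3, 2
Accessibility: 0R0, 0R1, 0R2, 1R0, 1R1, 1R2, 2R0, 2R1, 2R2
Branch closes: p3 and ¬p3 both at 2.
Every branch closes; the branch above is one of them.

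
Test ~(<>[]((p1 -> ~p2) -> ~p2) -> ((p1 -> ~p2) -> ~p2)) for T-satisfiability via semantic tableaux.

1. ~(<>[]((p1 -> ~p2) -> ~p2) -> ((p1 -> ~p2) -> ~p2)), 0
2. <>[]((p1 -> ~p2) -> ~p2), 0   [~->-rule on 1]
3. ~((p1 -> ~p2) -> ~p2), 0   [~->-rule on 1]
4. p1 -> ~p2, 0   [~->-rule on 3]
5. p2, 0   [~->-rule on 3]
6. ~p1, 0   [->-rule on 4 (branches; this branch)]
7. []((p1 -> ~p2) -> ~p2), 1   [<>-rule on 2: fresh world 1, 0R1]
8. (p1 -> ~p2) -> ~p2, 1   [[]-rule on 7 via 1R1]
9. ~p2, 1   [->-rule on 8 (branches; this branch)]
Accessibility: 0R0, 0R1, 1R1

Satisfiable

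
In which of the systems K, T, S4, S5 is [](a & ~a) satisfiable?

K

K-tableau for the formula:
1. [](a & ~a), 0
Complete open branch: satisfiable in K.
T-tableau for the formula:
1. [](a & ~a), 0
2. a & ~a, 0   [[]-rule on 1 via 0R0]
3. a, 0   [&-rule on 2]
4. ~a, 0   [&-rule on 2]
Accessibility: 0R0
Branch closes: a and ~a both at 0.
Every branch closes (one shown): unsatisfiable in T, hence also in S4, S5 (every S4/S5-frame is a T-frame).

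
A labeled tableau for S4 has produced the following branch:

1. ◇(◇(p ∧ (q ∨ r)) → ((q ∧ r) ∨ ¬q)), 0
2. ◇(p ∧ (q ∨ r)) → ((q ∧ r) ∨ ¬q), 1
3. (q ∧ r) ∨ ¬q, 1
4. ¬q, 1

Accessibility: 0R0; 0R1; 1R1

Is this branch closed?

There is no literal clash: for every atom and world, at most one sign appears.

Open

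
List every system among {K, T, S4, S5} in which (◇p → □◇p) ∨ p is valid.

S5

S4-tableau for the negation ¬((◇p → □◇p) ∨ p):
1. ¬((◇p → □◇p) ∨ p), u
2. ¬(◇p → □◇p), u
3. ¬p, u
4. ◇p, u
5. ¬□◇p, u
6. p, v
7. ¬◇p, w
8. ¬p, w
Accessibility: uRu, uRv, uRw, vRv, wRw
Complete open branch: countermodel on an S4-frame, so not valid in S4, nor in K, T (the same frame is also a K-frame and a T-frame).
S5-tableau for the negation ¬((◇p → □◇p) ∨ p):
1. ¬((◇p → □◇p) ∨ p), u
2. ¬(◇p → □◇p), u
3. ¬p, u
4. ◇p, u
5. ¬□◇p, u
6. p, v
7. ¬◇p, w
8. ¬p, v
Accessibility: uRu, uRv, uRw, vRu, vRv, vRw, wRu, wRv, wRw
Branch closes: p and ¬p both at v.
Every branch closes (one shown): valid in S5.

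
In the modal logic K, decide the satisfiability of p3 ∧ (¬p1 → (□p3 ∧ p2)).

Satisfiable (open branch found)

1. p3 ∧ (¬p1 → (□p3 ∧ p2)), w0
2. p3, w0
3. ¬p1 → (□p3 ∧ p2), w0
4. □p3 ∧ p2, w0
5. □p3, w0
6. p2, w0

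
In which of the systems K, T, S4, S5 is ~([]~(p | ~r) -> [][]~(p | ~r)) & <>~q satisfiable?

K, T

S4-tableau for the formula:
1. ~([]~(p | ~r) -> [][]~(p | ~r)) & <>~q, w0
2. ~([]~(p | ~r) -> [][]~(p | ~r)), w0   [&-rule on 1]
3. <>~q, w0   [&-rule on 1]
4. []~(p | ~r), w0   [~->-rule on 2]
5. ~[][]~(p | ~r), w0   [~->-rule on 2]
6. ~(p | ~r), w0   [[]-rule on 4 via w0Rw0]
7. ~p, w0   [~|-rule on 6]
8. r, w0   [~|-rule on 6]
9. ~q, w1   [<>-rule on 3: fresh world w1, w0Rw1]
10. ~(p | ~r), w1   [[]-rule on 4 via w0Rw1]
11. ~p, w1   [~|-rule on 10]
12. r, w1   [~|-rule on 10]
13. ~[]~(p | ~r), w2   [~[]-rule on 5: fresh world w2, w0Rw2]
14. ~(p | ~r), w2   [[]-rule on 4 via w0Rw2]
15. ~p, w2   [~|-rule on 14]
16. r, w2   [~|-rule on 14]
17. p | ~r, w3   [~[]-rule on 13: fresh world w3, w2Rw3]
18. ~(p | ~r), w3   [[]-rule on 4 via w0Rw3]
19. ~p, w3   [~|-rule on 18]
20. r, w3   [~|-rule on 18]
21. ~r, w3   [|-rule on 17 (branches; this branch)]
Accessibility: w0Rw0, w0Rw1, w0Rw2, w0Rw3, w1Rw1, w2Rw2, w2Rw3, w3Rw3
Branch closes: r and ~r both at w3.
Every branch closes (one shown): unsatisfiable in S4, hence also in S5 (every S5-frame is an S4-frame).
T-tableau for the formula:
1. ~([]~(p | ~r) -> [][]~(p | ~r)) & <>~q, w0
2. ~([]~(p | ~r) -> [][]~(p | ~r)), w0   [&-rule on 1]
3. <>~q, w0   [&-rule on 1]
4. []~(p | ~r), w0   [~->-rule on 2]
5. ~[][]~(p | ~r), w0   [~->-rule on 2]
6. ~(p | ~r), w0   [[]-rule on 4 via w0Rw0]
7. ~p, w0   [~|-rule on 6]
8. r, w0   [~|-rule on 6]
9. ~q, w1   [<>-rule on 3: fresh world w1, w0Rw1]
10. ~(p | ~r), w1   [[]-rule on 4 via w0Rw1]
11. ~p, w1   [~|-rule on 10]
12. r, w1   [~|-rule on 10]
13. ~[]~(p | ~r), w2   [~[]-rule on 5: fresh world w2, w0Rw2]
14. ~(p | ~r), w2   [[]-rule on 4 via w0Rw2]
15. ~p, w2   [~|-rule on 14]
16. r, w2   [~|-rule on 14]
17. p | ~r, w3   [~[]-rule on 13: fresh world w3, w2Rw3]
18. ~r, w3   [|-rule on 17 (branches; this branch)]
Accessibility: w0Rw0, w0Rw1, w0Rw2, w1Rw1, w2Rw2, w2Rw3, w3Rw3
Complete open branch: satisfiable in T, hence also in K (this T-model is also a K-model).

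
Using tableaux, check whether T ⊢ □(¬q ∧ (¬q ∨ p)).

No, not valid

Tableau for the negation ¬□(¬q ∧ (¬q ∨ p)):
1. ¬□(¬q ∧ (¬q ∨ p)), w0
2. ¬(¬q ∧ (¬q ∨ p)), w1
3. ¬(¬q ∨ p), w1
4. q, w1
5. ¬p, w1
Accessibility: w0Rw0, w0Rw1, w1Rw1
The negation has an open branch (countermodel exists).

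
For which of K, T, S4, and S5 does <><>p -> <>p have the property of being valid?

S4, S5

T-tableau for the negation ~(<><>p -> <>p):
1. ~(<><>p -> <>p), u
2. <><>p, u
3. ~<>p, u
4. ~p, u
5. <>p, v
6. ~p, v
7. p, w
Accessibility: uRu, uRv, vRv, vRw, wRw
Complete open branch: countermodel on a T-frame, so not valid in T, nor in K (the same frame is also a K-frame).
S4-tableau for the negation ~(<><>p -> <>p):
1. ~(<><>p -> <>p), u
2. <><>p, u
3. ~<>p, u
4. ~p, u
5. <>p, v
6. ~p, v
7. p, w
8. ~p, w
Accessibility: uRu, uRv, uRw, vRv, vRw, wRw
Branch closes: p and ~p both at w.
Every branch closes (one shown): valid in S4, hence also in S5 (every theorem of S4 is a theorem of S5).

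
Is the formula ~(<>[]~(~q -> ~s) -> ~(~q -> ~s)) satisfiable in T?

Satisfiable

1. ~(<>[]~(~q -> ~s) -> ~(~q -> ~s)), 0
2. <>[]~(~q -> ~s), 0
3. ~q -> ~s, 0
4. ~s, 0
5. []~(~q -> ~s), 1
6. ~(~q -> ~s), 1
7. ~q, 1
8. s, 1
Accessibility: 0R0, 0R1, 1R1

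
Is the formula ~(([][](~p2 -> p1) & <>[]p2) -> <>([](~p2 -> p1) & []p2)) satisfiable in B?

Unsatisfiable (every branch closes)

1. ~(([][](~p2 -> p1) & <>[]p2) -> <>([](~p2 -> p1) & []p2)), w0
2. [][](~p2 -> p1) & <>[]p2, w0
3. ~<>([](~p2 -> p1) & []p2), w0
4. [][](~p2 -> p1), w0
5. <>[]p2, w0
6. ~([](~p2 -> p1) & []p2), w0
7. [](~p2 -> p1), w0
8. ~p2 -> p1, w0
9. ~[]p2, w0
10. p1, w0
11. []p2, w1
12. ~([](~p2 -> p1) & []p2), w1
13. [](~p2 -> p1), w1
14. ~p2 -> p1, w1
15. p2, w0
16. p2, w1
17. ~[](~p2 -> p1), w1
18. p1, w1
19. ~p2, w2
20. ~([](~p2 -> p1) & []p2), w2
21. [](~p2 -> p1), w2
22. ~p2 -> p1, w2
23. ~[]p2, w2
24. p1, w2
25. ~(~p2 -> p1), w3
26. ~p2, w3
27. ~p1, w3
28. p2, w3
Accessibility: w0Rw0, w0Rw1, w0Rw2, w1Rw0, w1Rw1, w1Rw3, w2Rw0, w2Rw2, w3Rw1, w3Rw3
Branch closes: p2 and ~p2 both at w3.
Every branch closes; the branch above is one of them.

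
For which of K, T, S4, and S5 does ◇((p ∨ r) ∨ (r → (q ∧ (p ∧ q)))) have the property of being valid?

T, S4, S5

T-tableau for the negation ¬◇((p ∨ r) ∨ (r → (q ∧ (p ∧ q)))):
1. ¬◇((p ∨ r) ∨ (r → (q ∧ (p ∧ q)))), u
2. ¬((p ∨ r) ∨ (r → (q ∧ (p ∧ q)))), u
3. ¬(p ∨ r), u
4. ¬(r → (q ∧ (p ∧ q))), u
5. ¬p, u
6. ¬r, u
7. r, u
8. ¬(q ∧ (p ∧ q)), u
Accessibility: uRu
Branch closes: r and ¬r both at u.
Every branch closes (one shown): valid in T, hence also in S4, S5 (every theorem of T is a theorem of S4 and S5).
K-tableau for the negation ¬◇((p ∨ r) ∨ (r → (q ∧ (p ∧ q)))):
1. ¬◇((p ∨ r) ∨ (r → (q ∧ (p ∧ q)))), u
Complete open branch: countermodel on a K-frame, so not valid in K.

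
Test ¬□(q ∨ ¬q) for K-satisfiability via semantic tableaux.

No, unsatisfiable

1. ¬□(q ∨ ¬q), u
2. ¬(q ∨ ¬q), v
3. ¬q, v
4. q, v
Accessibility: uRv
Branch closes: q and ¬q both at v.
Every branch closes; the branch above is one of them.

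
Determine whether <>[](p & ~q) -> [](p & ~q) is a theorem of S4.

Not valid

Tableau for the negation ~(<>[](p & ~q) -> [](p & ~q)):
1. ~(<>[](p & ~q) -> [](p & ~q)), 0
2. <>[](p & ~q), 0
3. ~[](p & ~q), 0
4. [](p & ~q), 1
5. p & ~q, 1
6. p, 1
7. ~q, 1
8. ~(p & ~q), 2
9. q, 2
Accessibility: 0R0, 0R1, 0R2, 1R1, 2R2
The negation has an open branch (countermodel exists).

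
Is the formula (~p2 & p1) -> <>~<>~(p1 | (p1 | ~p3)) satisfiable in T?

1. (~p2 & p1) -> <>~<>~(p1 | (p1 | ~p3)), u
2. <>~<>~(p1 | (p1 | ~p3)), u
3. ~<>~(p1 | (p1 | ~p3)), v
4. p1 | (p1 | ~p3), v
5. p1 | ~p3, v
6. ~p3, v
Accessibility: uRu, uRv, vRv

Satisfiable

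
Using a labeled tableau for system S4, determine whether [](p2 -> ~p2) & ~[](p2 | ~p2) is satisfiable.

Unsatisfiable (every branch closes)

1. [](p2 -> ~p2) & ~[](p2 | ~p2), u
2. [](p2 -> ~p2), u
3. ~[](p2 | ~p2), u
4. p2 -> ~p2, u
5. ~p2, u
6. ~(p2 | ~p2), v
7. ~p2, v
8. p2, v
Accessibility: uRu, uRv, vRv
Branch closes: p2 and ~p2 both at v.
Every branch closes; the branch above is one of them.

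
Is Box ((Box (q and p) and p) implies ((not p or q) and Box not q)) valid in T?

No, not valid

Tableau for the negation not Box ((Box (q and p) and p) implies ((not p or q) and Box not q)):
1. not Box ((Box (q and p) and p) implies ((not p or q) and Box not q)), 0
2. not ((Box (q and p) and p) implies ((not p or q) and Box not q)), 1
3. Box (q and p) and p, 1
4. not ((not p or q) and Box not q), 1
5. Box (q and p), 1
6. p, 1
7. q and p, 1
8. q, 1
9. not Box not q, 1
10. q, 2
11. q and p, 2
12. p, 2
Accessibility: 0R0, 0R1, 1R1, 1R2, 2R2
The negation has an open branch (countermodel exists).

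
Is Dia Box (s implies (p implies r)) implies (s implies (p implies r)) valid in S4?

Tableau for the negation not (Dia Box (s implies (p implies r)) implies (s implies (p implies r))):
1. not (Dia Box (s implies (p implies r)) implies (s implies (p implies r))), w0
2. Dia Box (s implies (p implies r)), w0
3. not (s implies (p implies r)), w0
4. s, w0
5. not (p implies r), w0
6. p, w0
7. not r, w0
8. Box (s implies (p implies r)), w1
9. s implies (p implies r), w1
10. p implies r, w1
11. r, w1
Accessibility: w0Rw0, w0Rw1, w1Rw1
The negation has an open branch (countermodel exists).

No, not valid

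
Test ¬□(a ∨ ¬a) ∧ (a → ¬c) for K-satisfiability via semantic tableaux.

1. ¬□(a ∨ ¬a) ∧ (a → ¬c), u
2. ¬□(a ∨ ¬a), u   [∧-rule on 1]
3. a → ¬c, u   [∧-rule on 1]
4. ¬c, u   [→-rule on 3 (branches; this branch)]
5. ¬(a ∨ ¬a), v   [¬□-rule on 2: fresh world v, uRv]
6. ¬a, v   [¬∨-rule on 5]
7. a, v   [¬∨-rule on 5]
Accessibility: uRv
Branch closes: a and ¬a both at v.
All branches of the tableau close; one closing branch shown above.

Unsatisfiable (every branch closes)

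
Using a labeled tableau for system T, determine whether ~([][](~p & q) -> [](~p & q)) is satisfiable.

1. ~([][](~p & q) -> [](~p & q)), w0
2. [][](~p & q), w0
3. ~[](~p & q), w0
4. [](~p & q), w0
5. ~p & q, w0
6. ~p, w0
7. q, w0
8. ~(~p & q), w1
9. [](~p & q), w1
10. ~p & q, w1
11. ~p, w1
12. q, w1
13. ~q, w1
Accessibility: w0Rw0, w0Rw1, w1Rw1
Branch closes: q and ~q both at w1.
Every branch closes; the branch above is one of them.

Unsatisfiable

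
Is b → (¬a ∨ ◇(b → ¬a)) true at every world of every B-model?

Not valid

Tableau for the negation ¬(b → (¬a ∨ ◇(b → ¬a))):
1. ¬(b → (¬a ∨ ◇(b → ¬a))), w0
2. b, w0   [¬→-rule on 1]
3. ¬(¬a ∨ ◇(b → ¬a)), w0   [¬→-rule on 1]
4. a, w0   [¬∨-rule on 3]
5. ¬◇(b → ¬a), w0   [¬∨-rule on 3]
6. ¬(b → ¬a), w0   [¬◇-rule on 5 via w0Rw0]
Accessibility: w0Rw0
The negation has an open branch (countermodel exists).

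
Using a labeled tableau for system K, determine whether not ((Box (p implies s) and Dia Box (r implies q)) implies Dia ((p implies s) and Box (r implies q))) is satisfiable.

1. not ((Box (p implies s) and Dia Box (r implies q)) implies Dia ((p implies s) and Box (r implies q))), u
2. Box (p implies s) and Dia Box (r implies q), u   [neg-implies-rule on 1]
3. not Dia ((p implies s) and Box (r implies q)), u   [neg-implies-rule on 1]
4. Box (p implies s), u   [and-rule on 2]
5. Dia Box (r implies q), u   [and-rule on 2]
6. Box (r implies q), v   [Dia-rule on 5: fresh world v, uRv]
7. not ((p implies s) and Box (r implies q)), v   [neg-Dia-rule on 3 via uRv]
8. p implies s, v   [Box-rule on 4 via uRv]
9. not Box (r implies q), v   [neg-and-rule on 7 (branches; this branch)]
10. s, v   [implies-rule on 8 (branches; this branch)]
11. not (r implies q), w   [neg-Box-rule on 9: fresh world w, vRw]
12. r, w   [neg-implies-rule on 11]
13. not q, w   [neg-implies-rule on 11]
14. r implies q, w   [Box-rule on 6 via vRw]
15. q, w   [implies-rule on 14 (branches; this branch)]
Accessibility: uRv, vRw
Branch closes: q and not q both at w.
All branches of the tableau close; one closing branch shown above.

No, unsatisfiable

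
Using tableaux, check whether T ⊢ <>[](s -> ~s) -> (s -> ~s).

Tableau for the negation ~(<>[](s -> ~s) -> (s -> ~s)):
1. ~(<>[](s -> ~s) -> (s -> ~s)), w0
2. <>[](s -> ~s), w0
3. ~(s -> ~s), w0
4. s, w0
5. [](s -> ~s), w1
6. s -> ~s, w1
7. ~s, w1
Accessibility: w0Rw0, w0Rw1, w1Rw1
The negation has an open branch (countermodel exists).

No, not valid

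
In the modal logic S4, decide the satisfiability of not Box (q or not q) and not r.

1. not Box (q or not q) and not r, u
2. not Box (q or not q), u
3. not r, u
4. not (q or not q), v
5. not q, v
6. q, v
Accessibility: uRu, uRv, vRv
Branch closes: q and not q both at v.
(One branch shown.) All branches close.

Unsatisfiable (every branch closes)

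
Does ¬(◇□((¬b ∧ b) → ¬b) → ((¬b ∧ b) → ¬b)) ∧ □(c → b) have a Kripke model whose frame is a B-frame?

Unsatisfiable

1. ¬(◇□((¬b ∧ b) → ¬b) → ((¬b ∧ b) → ¬b)) ∧ □(c → b), w0
2. ¬(◇□((¬b ∧ b) → ¬b) → ((¬b ∧ b) → ¬b)), w0
3. □(c → b), w0
4. ◇□((¬b ∧ b) → ¬b), w0
5. ¬((¬b ∧ b) → ¬b), w0
6. ¬b ∧ b, w0
7. b, w0
8. ¬b, w0
Accessibility: w0Rw0
Branch closes: b and ¬b both at w0.
(One branch shown.) All branches close.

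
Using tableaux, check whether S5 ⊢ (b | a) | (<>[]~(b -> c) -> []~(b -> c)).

Valid

Tableau for the negation ~((b | a) | (<>[]~(b -> c) -> []~(b -> c))):
1. ~((b | a) | (<>[]~(b -> c) -> []~(b -> c))), 0
2. ~(b | a), 0   [~|-rule on 1]
3. ~(<>[]~(b -> c) -> []~(b -> c)), 0   [~|-rule on 1]
4. ~b, 0   [~|-rule on 2]
5. ~a, 0   [~|-rule on 2]
6. <>[]~(b -> c), 0   [~->-rule on 3]
7. ~[]~(b -> c), 0   [~->-rule on 3]
8. []~(b -> c), 1   [<>-rule on 6: fresh world 1, 0R1]
9. ~(b -> c), 0   [[]-rule on 8 via 1R0]
10. b, 0   [~->-rule on 9]
11. ~c, 0   [~->-rule on 9]
Accessibility: 0R0, 0R1, 1R0, 1R1
Branch closes: b and ~b both at 0.
All branches of the negation close; one closing branch shown above.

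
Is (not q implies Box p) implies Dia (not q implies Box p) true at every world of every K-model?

Tableau for the negation not ((not q implies Box p) implies Dia (not q implies Box p)):
1. not ((not q implies Box p) implies Dia (not q implies Box p)), u
2. not q implies Box p, u
3. not Dia (not q implies Box p), u
4. Box p, u
The negation has an open branch (countermodel exists).

Not valid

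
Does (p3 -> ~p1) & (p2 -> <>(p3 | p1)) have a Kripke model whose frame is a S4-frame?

1. (p3 -> ~p1) & (p2 -> <>(p3 | p1)), u
2. p3 -> ~p1, u
3. p2 -> <>(p3 | p1), u
4. ~p1, u
5. <>(p3 | p1), u
6. p3 | p1, v
7. p1, v
Accessibility: uRu, uRv, vRv

Satisfiable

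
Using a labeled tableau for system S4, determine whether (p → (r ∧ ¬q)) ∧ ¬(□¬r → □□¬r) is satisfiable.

Unsatisfiable (every branch closes)

1. (p → (r ∧ ¬q)) ∧ ¬(□¬r → □□¬r), u
2. p → (r ∧ ¬q), u
3. ¬(□¬r → □□¬r), u
4. □¬r, u
5. ¬□□¬r, u
6. ¬r, u
7. ¬p, u
8. ¬□¬r, v
9. ¬r, v
10. r, w
11. ¬r, w
Accessibility: uRu, uRv, uRw, vRv, vRw, wRw
Branch closes: r and ¬r both at w.
All branches of the tableau close; one closing branch shown above.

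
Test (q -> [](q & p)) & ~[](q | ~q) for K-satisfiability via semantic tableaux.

1. (q -> [](q & p)) & ~[](q | ~q), 0
2. q -> [](q & p), 0
3. ~[](q | ~q), 0
4. [](q & p), 0
5. ~(q | ~q), 1
6. ~q, 1
7. q, 1
Accessibility: 0R1
Branch closes: q and ~q both at 1.
Every branch closes; the branch above is one of them.

Unsatisfiable (every branch closes)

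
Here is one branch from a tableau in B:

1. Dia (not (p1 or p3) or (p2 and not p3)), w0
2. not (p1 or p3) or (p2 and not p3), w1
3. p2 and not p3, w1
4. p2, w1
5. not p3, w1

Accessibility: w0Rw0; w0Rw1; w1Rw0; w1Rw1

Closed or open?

There is no literal clash: for every atom and world, at most one sign appears.

Not closed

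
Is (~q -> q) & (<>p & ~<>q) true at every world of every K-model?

Tableau for the negation ~((~q -> q) & (<>p & ~<>q)):
1. ~((~q -> q) & (<>p & ~<>q)), u
2. ~(<>p & ~<>q), u
3. <>q, u
4. q, v
Accessibility: uRv
The negation has an open branch (countermodel exists).

No, not valid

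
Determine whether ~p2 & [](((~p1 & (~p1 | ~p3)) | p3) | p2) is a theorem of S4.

No, not valid

Tableau for the negation ~(~p2 & [](((~p1 & (~p1 | ~p3)) | p3) | p2)):
1. ~(~p2 & [](((~p1 & (~p1 | ~p3)) | p3) | p2)), 0
2. ~[](((~p1 & (~p1 | ~p3)) | p3) | p2), 0
3. ~(((~p1 & (~p1 | ~p3)) | p3) | p2), 1
4. ~((~p1 & (~p1 | ~p3)) | p3), 1
5. ~p2, 1
6. ~(~p1 & (~p1 | ~p3)), 1
7. ~p3, 1
8. p1, 1
Accessibility: 0R0, 0R1, 1R1
The negation has an open branch (countermodel exists).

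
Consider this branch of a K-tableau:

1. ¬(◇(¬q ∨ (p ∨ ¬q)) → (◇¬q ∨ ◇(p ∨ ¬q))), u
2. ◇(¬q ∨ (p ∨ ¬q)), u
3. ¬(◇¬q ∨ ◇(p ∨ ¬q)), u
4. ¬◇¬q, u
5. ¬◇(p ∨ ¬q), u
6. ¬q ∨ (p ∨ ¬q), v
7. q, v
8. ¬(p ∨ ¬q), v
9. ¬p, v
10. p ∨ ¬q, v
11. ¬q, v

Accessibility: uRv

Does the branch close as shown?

Yes, closed

Both q and ¬q appear at v.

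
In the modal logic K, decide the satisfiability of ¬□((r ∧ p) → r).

No, unsatisfiable

1. ¬□((r ∧ p) → r), 0
2. ¬((r ∧ p) → r), 1
3. r ∧ p, 1
4. ¬r, 1
5. r, 1
6. p, 1
Accessibility: 0R1
Branch closes: r and ¬r both at 1.
All branches of the tableau close; one closing branch shown above.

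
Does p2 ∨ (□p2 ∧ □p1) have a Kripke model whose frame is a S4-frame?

Yes, satisfiable

1. p2 ∨ (□p2 ∧ □p1), u
2. □p2 ∧ □p1, u
3. □p2, u
4. □p1, u
5. p2, u
6. p1, u
Accessibility: uRu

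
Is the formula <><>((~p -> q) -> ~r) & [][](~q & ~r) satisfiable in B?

Yes, satisfiable

1. <><>((~p -> q) -> ~r) & [][](~q & ~r), w0
2. <><>((~p -> q) -> ~r), w0
3. [][](~q & ~r), w0
4. [](~q & ~r), w0
5. ~q & ~r, w0
6. ~q, w0
7. ~r, w0
8. <>((~p -> q) -> ~r), w1
9. [](~q & ~r), w1
10. ~q & ~r, w1
11. ~q, w1
12. ~r, w1
13. (~p -> q) -> ~r, w2
14. ~q & ~r, w2
15. ~q, w2
16. ~r, w2
Accessibility: w0Rw0, w0Rw1, w1Rw0, w1Rw1, w1Rw2, w2Rw1, w2Rw2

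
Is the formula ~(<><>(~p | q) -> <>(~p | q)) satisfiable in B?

1. ~(<><>(~p | q) -> <>(~p | q)), 0
2. <><>(~p | q), 0   [~->-rule on 1]
3. ~<>(~p | q), 0   [~->-rule on 1]
4. ~(~p | q), 0   [~<>-rule on 3 via 0R0]
5. p, 0   [~|-rule on 4]
6. ~q, 0   [~|-rule on 4]
7. <>(~p | q), 1   [<>-rule on 2: fresh world 1, 0R1]
8. ~(~p | q), 1   [~<>-rule on 3 via 0R1]
9. p, 1   [~|-rule on 8]
10. ~q, 1   [~|-rule on 8]
11. ~p | q, 2   [<>-rule on 7: fresh world 2, 1R2]
12. q, 2   [|-rule on 11 (branches; this branch)]
Accessibility: 0R0, 0R1, 1R0, 1R1, 1R2, 2R1, 2R2

Yes, satisfiable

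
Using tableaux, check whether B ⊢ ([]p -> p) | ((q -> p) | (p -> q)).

Valid

Tableau for the negation ~(([]p -> p) | ((q -> p) | (p -> q))):
1. ~(([]p -> p) | ((q -> p) | (p -> q))), u
2. ~([]p -> p), u
3. ~((q -> p) | (p -> q)), u
4. []p, u
5. ~p, u
6. ~(q -> p), u
7. ~(p -> q), u
8. q, u
9. p, u
10. ~q, u
Accessibility: uRu
Branch closes: p and ~p both at u.
All branches of the negation close; one closing branch shown above.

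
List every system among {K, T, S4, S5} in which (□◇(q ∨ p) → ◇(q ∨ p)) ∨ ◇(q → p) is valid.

T, S4, S5

T-tableau for the negation ¬((□◇(q ∨ p) → ◇(q ∨ p)) ∨ ◇(q → p)):
1. ¬((□◇(q ∨ p) → ◇(q ∨ p)) ∨ ◇(q → p)), w0
2. ¬(□◇(q ∨ p) → ◇(q ∨ p)), w0
3. ¬◇(q → p), w0
4. □◇(q ∨ p), w0
5. ¬◇(q ∨ p), w0
6. ¬(q → p), w0
7. q, w0
8. ¬p, w0
9. ◇(q ∨ p), w0
10. ¬(q ∨ p), w0
11. ¬q, w0
Accessibility: w0Rw0
Branch closes: q and ¬q both at w0.
Every branch closes (one shown): valid in T, hence also in S4, S5 (every theorem of T is a theorem of S4 and S5).
K-tableau for the negation ¬((□◇(q ∨ p) → ◇(q ∨ p)) ∨ ◇(q → p)):
1. ¬((□◇(q ∨ p) → ◇(q ∨ p)) ∨ ◇(q → p)), w0
2. ¬(□◇(q ∨ p) → ◇(q ∨ p)), w0
3. ¬◇(q → p), w0
4. □◇(q ∨ p), w0
5. ¬◇(q ∨ p), w0
Complete open branch: countermodel on a K-frame, so not valid in K.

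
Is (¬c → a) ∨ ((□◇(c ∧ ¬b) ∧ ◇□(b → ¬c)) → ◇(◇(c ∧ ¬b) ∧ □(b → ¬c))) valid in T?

Tableau for the negation ¬((¬c → a) ∨ ((□◇(c ∧ ¬b) ∧ ◇□(b → ¬c)) → ◇(◇(c ∧ ¬b) ∧ □(b → ¬c)))):
1. ¬((¬c → a) ∨ ((□◇(c ∧ ¬b) ∧ ◇□(b → ¬c)) → ◇(◇(c ∧ ¬b) ∧ □(b → ¬c)))), u
2. ¬(¬c → a), u   [¬∨-rule on 1]
3. ¬((□◇(c ∧ ¬b) ∧ ◇□(b → ¬c)) → ◇(◇(c ∧ ¬b) ∧ □(b → ¬c))), u   [¬∨-rule on 1]
4. ¬c, u   [¬→-rule on 2]
5. ¬a, u   [¬→-rule on 2]
6. □◇(c ∧ ¬b) ∧ ◇□(b → ¬c), u   [¬→-rule on 3]
7. ¬◇(◇(c ∧ ¬b) ∧ □(b → ¬c)), u   [¬→-rule on 3]
8. □◇(c ∧ ¬b), u   [∧-rule on 6]
9. ◇□(b → ¬c), u   [∧-rule on 6]
10. ¬(◇(c ∧ ¬b) ∧ □(b → ¬c)), u   [¬◇-rule on 7 via uRu]
11. ◇(c ∧ ¬b), u   [□-rule on 8 via uRu]
12. ¬□(b → ¬c), u   [¬∧-rule on 10 (branches; this branch)]
13. □(b → ¬c), v   [◇-rule on 9: fresh world v, uRv]
14. ¬(◇(c ∧ ¬b) ∧ □(b → ¬c)), v   [¬◇-rule on 7 via uRv]
15. ◇(c ∧ ¬b), v   [□-rule on 8 via uRv]
16. b → ¬c, v   [□-rule on 13 via vRv]
17. ¬□(b → ¬c), v   [¬∧-rule on 14 (branches; this branch)]
18. ¬c, v   [→-rule on 16 (branches; this branch)]
19. c ∧ ¬b, w   [◇-rule on 11: fresh world w, uRw]
20. c, w   [∧-rule on 19]
21. ¬b, w   [∧-rule on 19]
22. ¬(◇(c ∧ ¬b) ∧ □(b → ¬c)), w   [¬◇-rule on 7 via uRw]
23. ◇(c ∧ ¬b), w   [□-rule on 8 via uRw]
24. ¬□(b → ¬c), w   [¬∧-rule on 22 (branches; this branch)]
25. ¬(b → ¬c), x   [¬□-rule on 12: fresh world x, uRx]
26. b, x   [¬→-rule on 25]
27. c, x   [¬→-rule on 25]
28. ¬(◇(c ∧ ¬b) ∧ □(b → ¬c)), x   [¬◇-rule on 7 via uRx]
29. ◇(c ∧ ¬b), x   [□-rule on 8 via uRx]
30. ¬◇(c ∧ ¬b), x   [¬∧-rule on 28 (branches; this branch)]
31. ¬(c ∧ ¬b), x   [¬◇-rule on 30 via xRx]
32. c ∧ ¬b, y   [◇-rule on 15: fresh world y, vRy]
33. c, y   [∧-rule on 32]
34. ¬b, y   [∧-rule on 32]
35. b → ¬c, y   [□-rule on 13 via vRy]
36. ¬(b → ¬c), z   [¬□-rule on 17: fresh world z, vRz]
37. b, z   [¬→-rule on 36]
38. c, z   [¬→-rule on 36]
39. b → ¬c, z   [□-rule on 13 via vRz]
40. ¬c, z   [→-rule on 39 (branches; this branch)]
Accessibility: uRu, uRv, uRw, uRx, vRv, vRy, vRz, wRw, xRx, yRy, zRz
Branch closes: c and ¬c both at z.
Every branch of the negation's tableau closes; the branch above is one of them.

Yes, valid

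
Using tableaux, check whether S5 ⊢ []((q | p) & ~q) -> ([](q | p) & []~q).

Tableau for the negation ~([]((q | p) & ~q) -> ([](q | p) & []~q)):
1. ~([]((q | p) & ~q) -> ([](q | p) & []~q)), w0
2. []((q | p) & ~q), w0
3. ~([](q | p) & []~q), w0
4. (q | p) & ~q, w0
5. q | p, w0
6. ~q, w0
7. ~[](q | p), w0
8. p, w0
9. ~(q | p), w1
10. ~q, w1
11. ~p, w1
12. (q | p) & ~q, w1
13. q | p, w1
14. p, w1
Accessibility: w0Rw0, w0Rw1, w1Rw0, w1Rw1
Branch closes: p and ~p both at w1.
All branches of the negation close; one closing branch shown above.

Valid in S5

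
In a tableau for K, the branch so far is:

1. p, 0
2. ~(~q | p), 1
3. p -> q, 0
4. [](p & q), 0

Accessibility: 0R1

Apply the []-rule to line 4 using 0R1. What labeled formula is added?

p & q, 1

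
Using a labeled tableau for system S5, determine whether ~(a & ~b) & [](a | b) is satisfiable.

Satisfiable

1. ~(a & ~b) & [](a | b), w0
2. ~(a & ~b), w0
3. [](a | b), w0
4. a | b, w0
5. b, w0
Accessibility: w0Rw0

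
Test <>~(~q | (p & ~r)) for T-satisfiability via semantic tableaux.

1. <>~(~q | (p & ~r)), w0
2. ~(~q | (p & ~r)), w1
3. q, w1
4. ~(p & ~r), w1
5. r, w1
Accessibility: w0Rw0, w0Rw1, w1Rw1

Yes, satisfiable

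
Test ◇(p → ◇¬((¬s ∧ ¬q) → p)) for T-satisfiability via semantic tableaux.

Satisfiable (open branch found)

1. ◇(p → ◇¬((¬s ∧ ¬q) → p)), 0
2. p → ◇¬((¬s ∧ ¬q) → p), 1
3. ◇¬((¬s ∧ ¬q) → p), 1
4. ¬((¬s ∧ ¬q) → p), 2
5. ¬s ∧ ¬q, 2
6. ¬p, 2
7. ¬s, 2
8. ¬q, 2
Accessibility: 0R0, 0R1, 1R1, 1R2, 2R2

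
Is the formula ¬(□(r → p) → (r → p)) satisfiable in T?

1. ¬(□(r → p) → (r → p)), u
2. □(r → p), u   [¬→-rule on 1]
3. ¬(r → p), u   [¬→-rule on 1]
4. r, u   [¬→-rule on 3]
5. ¬p, u   [¬→-rule on 3]
6. r → p, u   [□-rule on 2 via uRu]
7. p, u   [→-rule on 6 (branches; this branch)]
Accessibility: uRu
Branch closes: p and ¬p both at u.
All branches of the tableau close; one closing branch shown above.

Unsatisfiable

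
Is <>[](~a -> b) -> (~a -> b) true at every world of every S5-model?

Tableau for the negation ~(<>[](~a -> b) -> (~a -> b)):
1. ~(<>[](~a -> b) -> (~a -> b)), w0
2. <>[](~a -> b), w0
3. ~(~a -> b), w0
4. ~a, w0
5. ~b, w0
6. [](~a -> b), w1
7. ~a -> b, w0
8. ~a -> b, w1
9. b, w0
Accessibility: w0Rw0, w0Rw1, w1Rw0, w1Rw1
Branch closes: b and ~b both at w0.
All branches of the negation close; one closing branch shown above.

Valid in S5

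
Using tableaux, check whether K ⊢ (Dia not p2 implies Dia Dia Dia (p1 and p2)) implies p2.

Tableau for the negation not ((Dia not p2 implies Dia Dia Dia (p1 and p2)) implies p2):
1. not ((Dia not p2 implies Dia Dia Dia (p1 and p2)) implies p2), w0
2. Dia not p2 implies Dia Dia Dia (p1 and p2), w0
3. not p2, w0
4. Dia Dia Dia (p1 and p2), w0
5. Dia Dia (p1 and p2), w1
6. Dia (p1 and p2), w2
7. p1 and p2, w3
8. p1, w3
9. p2, w3
Accessibility: w0Rw1, w1Rw2, w2Rw3
The negation has an open branch (countermodel exists).

Not valid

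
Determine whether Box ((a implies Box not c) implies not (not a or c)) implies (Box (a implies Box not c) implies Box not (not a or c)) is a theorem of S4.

Valid

Tableau for the negation not (Box ((a implies Box not c) implies not (not a or c)) implies (Box (a implies Box not c) implies Box not (not a or c))):
1. not (Box ((a implies Box not c) implies not (not a or c)) implies (Box (a implies Box not c) implies Box not (not a or c))), 0
2. Box ((a implies Box not c) implies not (not a or c)), 0
3. not (Box (a implies Box not c) implies Box not (not a or c)), 0
4. Box (a implies Box not c), 0
5. not Box not (not a or c), 0
6. (a implies Box not c) implies not (not a or c), 0
7. a implies Box not c, 0
8. not (a implies Box not c), 0
9. a, 0
10. not Box not c, 0
11. Box not c, 0
12. not c, 0
13. not a or c, 1
14. (a implies Box not c) implies not (not a or c), 1
15. a implies Box not c, 1
16. not c, 1
17. not a, 1
18. not (not a or c), 1
19. a, 1
Accessibility: 0R0, 0R1, 1R1
Branch closes: a and not a both at 1.
Every branch of the negation's tableau closes; the branch above is one of them.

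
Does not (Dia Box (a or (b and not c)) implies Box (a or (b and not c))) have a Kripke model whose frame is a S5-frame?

1. not (Dia Box (a or (b and not c)) implies Box (a or (b and not c))), w0
2. Dia Box (a or (b and not c)), w0   [neg-implies-rule on 1]
3. not Box (a or (b and not c)), w0   [neg-implies-rule on 1]
4. Box (a or (b and not c)), w1   [Dia-rule on 2: fresh world w1, w0Rw1]
5. a or (b and not c), w0   [Box-rule on 4 via w1Rw0]
6. a or (b and not c), w1   [Box-rule on 4 via w1Rw1]
7. b and not c, w0   [or-rule on 5 (branches; this branch)]
8. b, w0   [and-rule on 7]
9. not c, w0   [and-rule on 7]
10. b and not c, w1   [or-rule on 6 (branches; this branch)]
11. b, w1   [and-rule on 10]
12. not c, w1   [and-rule on 10]
13. not (a or (b and not c)), w2   [neg-Box-rule on 3: fresh world w2, w0Rw2]
14. not a, w2   [neg-or-rule on 13]
15. not (b and not c), w2   [neg-or-rule on 13]
16. a or (b and not c), w2   [Box-rule on 4 via w1Rw2]
17. c, w2   [neg-and-rule on 15 (branches; this branch)]
18. b and not c, w2   [or-rule on 16 (branches; this branch)]
19. b, w2   [and-rule on 18]
20. not c, w2   [and-rule on 18]
Accessibility: w0Rw0, w0Rw1, w0Rw2, w1Rw0, w1Rw1, w1Rw2, w2Rw0, w2Rw1, w2Rw2
Branch closes: c and not c both at w2.
All branches of the tableau close; one closing branch shown above.

No, unsatisfiable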